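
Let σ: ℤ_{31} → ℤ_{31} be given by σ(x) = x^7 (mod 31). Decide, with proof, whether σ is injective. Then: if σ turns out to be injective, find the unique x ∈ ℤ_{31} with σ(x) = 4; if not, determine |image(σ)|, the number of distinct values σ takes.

Since 31 is prime, the nonzero elements of ℤ_{31} form a cyclic group of order 30.
As gcd(7, 30) = 1, raising to the 7th power is a bijection on this group: if u^7 ≡ v^7 then (uv^{−1})^7 = 1, and the only element of order dividing gcd(7, 30) = 1 is 1, so u = v.
With σ(0) = 0 this makes σ injective on all of ℤ_{31}, hence bijective (finite equal-size domain and codomain). In particular σ is injective.
Since σ is injective, we find the preimage of 4. The inverse of x ↦ x^7 on (ℤ_{31})^× is x ↦ x^13, because 7·13 = 91 = 3·30 + 1 ≡ 1 (mod 30) and x^{30} = 1 for x ≠ 0 (Fermat). So σ⁻¹(4) = 4^13 mod 31.
Repeated squaring mod 31: 4^1 ≡ 4, 4^2 ≡ 4² = 16, 4^4 ≡ 16² = 256 ≡ 8, 4^8 ≡ 8² = 64 ≡ 2. Since 13 = 8 + 4 + 1, 4^13 ≡ 2·8·4: 2·8 = 16, then 16·4 = 64 ≡ 2. So 4^13 ≡ 2 (mod 31).
Hence σ⁻¹(4) = 2.

2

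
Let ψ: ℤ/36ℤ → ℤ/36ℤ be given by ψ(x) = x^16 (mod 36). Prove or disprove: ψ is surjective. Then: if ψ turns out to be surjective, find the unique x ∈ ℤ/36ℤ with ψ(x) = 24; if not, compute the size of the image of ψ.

ψ(0) = 0^16 = 0.
ψ(6): Repeated squaring mod 36: 6^1 ≡ 6, 6^2 ≡ 6² = 36 ≡ 0, 6^4 ≡ 0² = 0, 6^8 ≡ 0² = 0, 6^16 ≡ 0² = 0. So 6^16 ≡ 0 (mod 36).
So ψ(0) = ψ(6) = 0 while 0 ≠ 6, so ψ is not injective.
A non-injective map from the 36-element set ℤ/36ℤ to itself takes at most 35 distinct values, so it cannot be surjective. So ψ is not surjective.
Since ψ is not surjective, we determine |image(ψ)|. Computing x^16 mod 36 for each x (by repeated squaring, reducing mod 36 at every step), the values ψ(0), ψ(1), …, ψ(35) are: 0, 1, 16, 9, 4, 13, 0, 25, 28, 9, 28, 25, 0, 13, 4, 9, 16, 1, 0, 1, 16, 9, 4, 13, 0, 25, 28, 9, 28, 25, 0, 13, 4, 9, 16, 1.
The distinct values are {0, 1, 4, 9, 13, 16, 25, 28}; there are 8 of them.

8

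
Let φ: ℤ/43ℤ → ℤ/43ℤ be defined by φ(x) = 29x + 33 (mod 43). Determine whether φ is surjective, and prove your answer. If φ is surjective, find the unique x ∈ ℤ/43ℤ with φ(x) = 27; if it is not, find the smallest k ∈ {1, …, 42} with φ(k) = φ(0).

25

Since gcd(29, 43) = 1, 29 is invertible modulo 43. Euclid's algorithm: 43 = 1·29 + 14, 29 = 2·14 + 1; back-substituting gives 1 = 3·29 − 2·43, so 29⁻¹ ≡ 3 (mod 43).
For any y ∈ ℤ/43ℤ, x = 3(y − 33) mod 43 satisfies φ(x) = 29·3(y − 33) + 33 ≡ y (since 29·3 ≡ 1 mod 43). So every y has a preimage.
Therefore φ is surjective.
Since φ is surjective, we compute φ⁻¹(27): solve 29x + 33 ≡ 27 (mod 43), i.e. 29x ≡ 37 (mod 43).
Multiplying by 29⁻¹ = 3 gives x ≡ 3·37 = 111 = 2·43 + 25 ≡ 25 (mod 43).
Check: φ(25) = 29·25 + 33 = 758 = 17·43 + 27 ≡ 27 (mod 43).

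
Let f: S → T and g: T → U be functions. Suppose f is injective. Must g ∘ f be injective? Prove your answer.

No. Take S = T = U = {0, 1}, f = identity (injective), and g(x) = 0 for every x.
Then (g ∘ f)(0) = 0 = (g ∘ f)(1) with 0 ≠ 1, so g ∘ f is not injective.

not injective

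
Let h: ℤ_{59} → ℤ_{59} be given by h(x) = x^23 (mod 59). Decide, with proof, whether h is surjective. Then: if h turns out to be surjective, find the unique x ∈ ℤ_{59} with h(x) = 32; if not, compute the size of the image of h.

43

Since 59 is prime, the nonzero elements of ℤ_{59} form a cyclic group of order 58.
As gcd(23, 58) = 1, raising to the 23rd power is a bijection on this group: if s^23 ≡ t^23 then (st^{−1})^23 = 1, and the only element of order dividing gcd(23, 58) = 1 is 1, so s = t.
With h(0) = 0 this makes h injective on all of ℤ_{59}, hence bijective (finite equal-size domain and codomain). In particular h is surjective.
Since h is surjective, we find the preimage of 32. The inverse of x ↦ x^23 on (ℤ_{59})^× is x ↦ x^53, because 23·53 = 1219 = 21·58 + 1 ≡ 1 (mod 58) and x^{58} = 1 for x ≠ 0 (Fermat). So h⁻¹(32) = 32^53 mod 59.
Repeated squaring mod 59: 32^1 ≡ 32, 32^2 ≡ 32² = 1024 ≡ 21, 32^4 ≡ 21² = 441 ≡ 28, 32^8 ≡ 28² = 784 ≡ 17, 32^16 ≡ 17² = 289 ≡ 53, 32^32 ≡ 53² = 2809 ≡ 36. Since 53 = 32 + 16 + 4 + 1, 32^53 ≡ 36·53·28·32: 36·53 = 1908 ≡ 20, then 20·28 = 560 ≡ 29, then 29·32 = 928 ≡ 43. So 32^53 ≡ 43 (mod 59).
Hence h⁻¹(32) = 43.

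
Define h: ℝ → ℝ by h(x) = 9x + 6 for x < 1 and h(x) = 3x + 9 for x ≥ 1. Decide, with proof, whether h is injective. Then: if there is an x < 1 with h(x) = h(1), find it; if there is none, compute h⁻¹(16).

2/3

Both pieces are strictly increasing (slopes 9 and 3), so each is injective on its own interval.
The left piece maps (−∞, 1) onto (−∞, 15); the right piece maps [1, ∞) onto [12, ∞).
These images overlap. In particular h(1) = 12 (right piece), and solving 9x + 6 = 12 on the left piece gives x = 2/3 < 1.
So h(2/3) = h(1) with 2/3 ≠ 1, and h is not injective. This x = 2/3 is the requested value below 1.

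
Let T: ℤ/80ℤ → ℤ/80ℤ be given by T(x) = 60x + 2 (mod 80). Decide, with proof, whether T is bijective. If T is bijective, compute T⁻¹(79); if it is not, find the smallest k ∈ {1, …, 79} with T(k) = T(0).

4

Recall that T is injective when T(u) = T(v) forces u = v.
We have gcd(60, 80) = 20 > 1. Taking u = 0 and v = 4: T(0) = 2 and T(4) = 60·4 + 2 = 242 ≡ 2 (mod 80).
So T(0) = T(4) while 0 ≠ 4, hence T is not injective, hence not bijective.
Since T is not bijective, we find the least positive k with T(k) = T(0): this means 60k ≡ 0 (mod 80), i.e. 80 ∣ 60k. Since gcd(60, 80) = 20, dividing through by 20 this holds exactly when 4 ∣ 3k, and as gcd(3, 4) = 1, exactly when 4 ∣ k.
The smallest positive such k is 4.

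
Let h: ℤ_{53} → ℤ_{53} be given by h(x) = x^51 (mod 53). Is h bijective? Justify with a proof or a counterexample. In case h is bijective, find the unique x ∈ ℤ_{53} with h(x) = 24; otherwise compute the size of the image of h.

42

Since 53 is prime, the nonzero elements of ℤ_{53} form a cyclic group of order 52.
As gcd(51, 52) = 1, raising to the 51st power is a bijection on this group: if x_1^51 ≡ x_2^51 then (x_1x_2^{−1})^51 = 1, and the only element of order dividing gcd(51, 52) = 1 is 1, so x_1 = x_2.
With h(0) = 0 this makes h injective on all of ℤ_{53}, hence bijective (finite equal-size domain and codomain). In particular h is bijective.
Since h is bijective, we find the preimage of 24. The inverse of x ↦ x^51 on (ℤ_{53})^× is x ↦ x^51, because 51·51 = 2601 = 50·52 + 1 ≡ 1 (mod 52) and x^{52} = 1 for x ≠ 0 (Fermat). So h⁻¹(24) = 24^51 mod 53.
Repeated squaring mod 53: 24^1 ≡ 24, 24^2 ≡ 24² = 576 ≡ 46, 24^4 ≡ 46² = 2116 ≡ 49, 24^8 ≡ 49² = 2401 ≡ 16, 24^16 ≡ 16² = 256 ≡ 44, 24^32 ≡ 44² = 1936 ≡ 28. Since 51 = 32 + 16 + 2 + 1, 24^51 ≡ 28·44·46·24: 28·44 = 1232 ≡ 13, then 13·46 = 598 ≡ 15, then 15·24 = 360 ≡ 42. So 24^51 ≡ 42 (mod 53).
Hence h⁻¹(24) = 42.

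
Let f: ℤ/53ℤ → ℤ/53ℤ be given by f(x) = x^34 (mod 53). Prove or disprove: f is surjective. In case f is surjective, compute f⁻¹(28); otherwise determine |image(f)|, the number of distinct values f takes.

f(26): Repeated squaring mod 53: 26^1 ≡ 26, 26^2 ≡ 26² = 676 ≡ 40, 26^4 ≡ 40² = 1600 ≡ 10, 26^8 ≡ 10² = 100 ≡ 47, 26^16 ≡ 47² = 2209 ≡ 36, 26^32 ≡ 36² = 1296 ≡ 24. Since 34 = 32 + 2, 26^34 ≡ 24·40: 24·40 = 960 ≡ 6. So 26^34 ≡ 6 (mod 53).
f(27): Repeated squaring mod 53: 27^1 ≡ 27, 27^2 ≡ 27² = 729 ≡ 40, 27^4 ≡ 40² = 1600 ≡ 10, 27^8 ≡ 10² = 100 ≡ 47, 27^16 ≡ 47² = 2209 ≡ 36, 27^32 ≡ 36² = 1296 ≡ 24. Since 34 = 32 + 2, 27^34 ≡ 24·40: 24·40 = 960 ≡ 6. So 27^34 ≡ 6 (mod 53).
So f(26) = f(27) = 6 while 26 ≠ 27, hence f is not injective.
A non-injective map from the 53-element set ℤ/53ℤ to itself takes at most 52 distinct values, so it cannot be surjective. Hence f is not surjective.
Since f is not surjective, we determine |image(f)|. Computing x^34 mod 53 for each x (by repeated squaring, reducing mod 53 at every step), the values f(0), f(1), …, f(52) are: 0, 1, 9, 11, 28, 38, 46, 44, 40, 15, 24, 10, 43, 36, 25, 47, 42, 49, 29, 17, 4, 7, 37, 52, 16, 13, 6, 6, 13, 16, 52, 37, 7, 4, 17, 29, 49, 42, 47, 25, 36, 43, 10, 24, 15, 40, 44, 46, 38, 28, 11, 9, 1.
The distinct values are {0, 1, 4, 6, 7, 9, 10, 11, 13, 15, 16, 17, 24, 25, 28, 29, 36, 37, 38, 40, 42, 43, 44, 46, 47, 49, 52}; there are 27 of them.

27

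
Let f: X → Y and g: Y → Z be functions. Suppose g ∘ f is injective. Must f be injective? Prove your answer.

injective

Suppose f(x_1) = f(x_2). Applying g: (g ∘ f)(x_1) = (g ∘ f)(x_2). Since g ∘ f is injective, x_1 = x_2. So f is injective.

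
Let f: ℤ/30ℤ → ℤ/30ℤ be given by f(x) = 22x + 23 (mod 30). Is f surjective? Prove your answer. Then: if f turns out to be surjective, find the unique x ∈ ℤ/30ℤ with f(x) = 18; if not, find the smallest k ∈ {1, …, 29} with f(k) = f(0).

15

Since gcd(22, 30) = 2, we have 22x ≡ 0 (mod 2) for all x, so f(x) ≡ 1 (mod 2).
But 0 ≢ 1 (mod 2), so 0 ∈ ℤ/30ℤ has no preimage. Hence f is not surjective.
Since f is not surjective, we find the least positive k with f(k) = f(0): this means 22k ≡ 0 (mod 30), i.e. 30 ∣ 22k. Since gcd(22, 30) = 2, dividing through by 2 this holds exactly when 15 ∣ 11k, and as gcd(11, 15) = 1, exactly when 15 ∣ k.
The smallest positive such k is 15.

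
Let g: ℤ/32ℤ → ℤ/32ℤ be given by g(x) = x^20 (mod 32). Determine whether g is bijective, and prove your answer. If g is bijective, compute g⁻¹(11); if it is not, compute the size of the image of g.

g(0) = 0^20 = 0.
g(2): Repeated squaring mod 32: 2^1 ≡ 2, 2^2 ≡ 2² = 4, 2^4 ≡ 4² = 16, 2^8 ≡ 16² = 256 ≡ 0, 2^16 ≡ 0² = 0. Since 20 = 16 + 4, 2^20 ≡ 0·16: 0·16 = 0. So 2^20 ≡ 0 (mod 32).
So g(0) = g(2) = 0 while 0 ≠ 2, thus g is not injective, hence not bijective.
Since g is not bijective, we determine |image(g)|. Computing x^20 mod 32 for each x (by repeated squaring, reducing mod 32 at every step), the values g(0), g(1), …, g(31) are: 0, 1, 0, 17, 0, 17, 0, 1, 0, 1, 0, 17, 0, 17, 0, 1, 0, 1, 0, 17, 0, 17, 0, 1, 0, 1, 0, 17, 0, 17, 0, 1.
The distinct values are {0, 1, 17}; there are 3 of them.

3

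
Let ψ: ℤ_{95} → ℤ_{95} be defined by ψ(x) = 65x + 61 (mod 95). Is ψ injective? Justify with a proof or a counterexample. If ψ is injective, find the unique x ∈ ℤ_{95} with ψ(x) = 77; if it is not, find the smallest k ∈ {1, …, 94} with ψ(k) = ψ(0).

19

We have gcd(65, 95) = 5 > 1. Taking x_1 = 0 and x_2 = 19: ψ(0) = 61 and ψ(19) = 65·19 + 61 = 1296 ≡ 61 (mod 95).
So ψ(0) = ψ(19) while 0 ≠ 19, therefore ψ is not injective.
Since ψ is not injective, we find the least positive k with ψ(k) = ψ(0): this means 65k ≡ 0 (mod 95), i.e. 95 ∣ 65k. Since gcd(65, 95) = 5, dividing through by 5 this holds exactly when 19 ∣ 13k, and as gcd(13, 19) = 1, exactly when 19 ∣ k.
The smallest positive such k is 19.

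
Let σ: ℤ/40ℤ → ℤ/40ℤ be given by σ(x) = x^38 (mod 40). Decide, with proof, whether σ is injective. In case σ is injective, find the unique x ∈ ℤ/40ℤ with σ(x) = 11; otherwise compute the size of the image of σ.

σ(4): Repeated squaring mod 40: 4^1 ≡ 4, 4^2 ≡ 4² = 16, 4^4 ≡ 16² = 256 ≡ 16, 4^8 ≡ 16² = 256 ≡ 16, 4^16 ≡ 16² = 256 ≡ 16, 4^32 ≡ 16² = 256 ≡ 16. Since 38 = 32 + 4 + 2, 4^38 ≡ 16·16·16: 16·16 = 256 ≡ 16, then 16·16 = 256 ≡ 16. So 4^38 ≡ 16 (mod 40).
σ(6): Repeated squaring mod 40: 6^1 ≡ 6, 6^2 ≡ 6² = 36, 6^4 ≡ 36² = 1296 ≡ 16, 6^8 ≡ 16² = 256 ≡ 16, 6^16 ≡ 16² = 256 ≡ 16, 6^32 ≡ 16² = 256 ≡ 16. Since 38 = 32 + 4 + 2, 6^38 ≡ 16·16·36: 16·16 = 256 ≡ 16, then 16·36 = 576 ≡ 16. So 6^38 ≡ 16 (mod 40).
So σ(4) = σ(6) = 16 while 4 ≠ 6, thus σ is not injective.
Since σ is not injective, we determine |image(σ)|. Computing x^38 mod 40 for each x (by repeated squaring, reducing mod 40 at every step), the values σ(0), σ(1), …, σ(39) are: 0, 1, 24, 9, 16, 25, 16, 9, 24, 1, 0, 1, 24, 9, 16, 25, 16, 9, 24, 1, 0, 1, 24, 9, 16, 25, 16, 9, 24, 1, 0, 1, 24, 9, 16, 25, 16, 9, 24, 1.
The distinct values are {0, 1, 9, 16, 24, 25}; there are 6 of them.

6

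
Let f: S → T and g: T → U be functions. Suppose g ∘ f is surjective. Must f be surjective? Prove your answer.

No. Take S = {0, 1}, T = {0, 1, 2, 3}, U = {0}, f(a) = 0 for every a ∈ S, and g(b) = 0 for every b ∈ T.
Then g ∘ f is surjective onto {0}, but 3 ∈ T has no preimage under f, so f is not surjective.

not surjective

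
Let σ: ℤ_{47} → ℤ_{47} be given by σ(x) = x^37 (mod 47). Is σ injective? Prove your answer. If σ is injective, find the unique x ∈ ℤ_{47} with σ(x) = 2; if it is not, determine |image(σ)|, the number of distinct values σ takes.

Since 47 is prime, the nonzero elements of ℤ_{47} form a cyclic group of order 46.
As gcd(37, 46) = 1, raising to the 37th power is a bijection on this group: if s^37 ≡ t^37 then (st^{−1})^37 = 1, and the only element of order dividing gcd(37, 46) = 1 is 1, so s = t.
With σ(0) = 0 this makes σ injective on all of ℤ_{47}, hence bijective (finite equal-size domain and codomain). In particular σ is injective.
Since σ is injective, we find the preimage of 2. The inverse of x ↦ x^37 on (ℤ_{47})^× is x ↦ x^5, because 37·5 = 185 = 4·46 + 1 ≡ 1 (mod 46) and x^{46} = 1 for x ≠ 0 (Fermat). So σ⁻¹(2) = 2^5 mod 47.
Repeated squaring mod 47: 2^1 ≡ 2, 2^2 ≡ 2² = 4, 2^4 ≡ 4² = 16. Since 5 = 4 + 1, 2^5 ≡ 16·2: 16·2 = 32. So 2^5 ≡ 32 (mod 47).
Hence σ⁻¹(2) = 32.

32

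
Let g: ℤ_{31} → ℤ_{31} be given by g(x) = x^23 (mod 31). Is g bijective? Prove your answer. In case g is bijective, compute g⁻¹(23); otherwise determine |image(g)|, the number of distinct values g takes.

29

Since 31 is prime, the nonzero elements of ℤ_{31} form a cyclic group of order 30.
As gcd(23, 30) = 1, raising to the 23rd power is a bijection on this group: if s^23 ≡ t^23 then (st^{−1})^23 = 1, and the only element of order dividing gcd(23, 30) = 1 is 1, so s = t.
With g(0) = 0 this makes g injective on all of ℤ_{31}, hence bijective (finite equal-size domain and codomain). In particular g is bijective.
Since g is bijective, we find the preimage of 23. The inverse of x ↦ x^23 on (ℤ_{31})^× is x ↦ x^17, because 23·17 = 391 = 13·30 + 1 ≡ 1 (mod 30) and x^{30} = 1 for x ≠ 0 (Fermat). So g⁻¹(23) = 23^17 mod 31.
Repeated squaring mod 31: 23^1 ≡ 23, 23^2 ≡ 23² = 529 ≡ 2, 23^4 ≡ 2² = 4, 23^8 ≡ 4² = 16, 23^16 ≡ 16² = 256 ≡ 8. Since 17 = 16 + 1, 23^17 ≡ 8·23: 8·23 = 184 ≡ 29. So 23^17 ≡ 29 (mod 31).
Hence g⁻¹(23) = 29.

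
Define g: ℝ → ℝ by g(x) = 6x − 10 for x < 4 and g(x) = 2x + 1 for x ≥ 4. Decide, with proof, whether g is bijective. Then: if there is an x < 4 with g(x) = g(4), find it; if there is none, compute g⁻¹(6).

19/6

Both pieces are strictly increasing (slopes 6 and 2), so each is injective on its own interval.
The left piece maps (−∞, 4) onto (−∞, 14); the right piece maps [4, ∞) onto [9, ∞).
These images overlap. In particular g(4) = 9 (right piece), and solving 6x − 10 = 9 on the left piece gives x = 19/6 < 4.
So g(19/6) = g(4) with 19/6 ≠ 4, and g is not injective, hence not bijective. This x = 19/6 is the requested value below 4.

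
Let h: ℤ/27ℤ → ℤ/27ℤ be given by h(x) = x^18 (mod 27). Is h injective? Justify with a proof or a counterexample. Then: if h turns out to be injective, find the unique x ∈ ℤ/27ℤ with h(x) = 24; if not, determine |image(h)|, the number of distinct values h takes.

2

h(1) = 1^18 = 1.
h(2): Repeated squaring mod 27: 2^1 ≡ 2, 2^2 ≡ 2² = 4, 2^4 ≡ 4² = 16, 2^8 ≡ 16² = 256 ≡ 13, 2^16 ≡ 13² = 169 ≡ 7. Since 18 = 16 + 2, 2^18 ≡ 7·4: 7·4 = 28 ≡ 1. So 2^18 ≡ 1 (mod 27).
So h(1) = h(2) = 1 while 1 ≠ 2, hence h is not injective.
Since h is not injective, we determine |image(h)|. Computing x^18 mod 27 for each x (by repeated squaring, reducing mod 27 at every step), the values h(0), h(1), …, h(26) are: 0, 1, 1, 0, 1, 1, 0, 1, 1, 0, 1, 1, 0, 1, 1, 0, 1, 1, 0, 1, 1, 0, 1, 1, 0, 1, 1.
The distinct values are {0, 1}; there are 2 of them.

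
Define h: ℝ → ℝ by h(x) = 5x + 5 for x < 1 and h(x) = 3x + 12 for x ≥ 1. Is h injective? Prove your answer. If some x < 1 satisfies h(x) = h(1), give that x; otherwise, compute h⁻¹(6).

1/5

Both pieces are strictly increasing (slopes 5 and 3), so each is injective on its own interval.
The left piece maps (−∞, 1) onto (−∞, 10); the right piece maps [1, ∞) onto [15, ∞).
These images are disjoint, so no value is attained by both pieces. Hence h is injective.
Because the two images are disjoint, no x < 1 has h(x) = h(1), so we compute h⁻¹(6): 6 lies in (−∞, 10), so solve 5x + 5 = 6: x = (6 − 5)/5 = 1/5.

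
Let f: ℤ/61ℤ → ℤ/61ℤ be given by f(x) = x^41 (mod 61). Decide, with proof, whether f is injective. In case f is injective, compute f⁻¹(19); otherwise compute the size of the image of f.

Since 61 is prime, the nonzero elements of ℤ/61ℤ form a cyclic group of order 60.
As gcd(41, 60) = 1, raising to the 41st power is a bijection on this group: if s^41 ≡ t^41 then (st^{−1})^41 = 1, and the only element of order dividing gcd(41, 60) = 1 is 1, so s = t.
With f(0) = 0 this makes f injective on all of ℤ/61ℤ, hence bijective (finite equal-size domain and codomain). In particular f is injective.
Since f is injective, we find the preimage of 19. The inverse of x ↦ x^41 on (ℤ/61ℤ)^× is x ↦ x^41, because 41·41 = 1681 = 28·60 + 1 ≡ 1 (mod 60) and x^{60} = 1 for x ≠ 0 (Fermat). So f⁻¹(19) = 19^41 mod 61.
Repeated squaring mod 61: 19^1 ≡ 19, 19^2 ≡ 19² = 361 ≡ 56, 19^4 ≡ 56² = 3136 ≡ 25, 19^8 ≡ 25² = 625 ≡ 15, 19^16 ≡ 15² = 225 ≡ 42, 19^32 ≡ 42² = 1764 ≡ 56. Since 41 = 32 + 8 + 1, 19^41 ≡ 56·15·19: 56·15 = 840 ≡ 47, then 47·19 = 893 ≡ 39. So 19^41 ≡ 39 (mod 61).
Hence f⁻¹(19) = 39.

39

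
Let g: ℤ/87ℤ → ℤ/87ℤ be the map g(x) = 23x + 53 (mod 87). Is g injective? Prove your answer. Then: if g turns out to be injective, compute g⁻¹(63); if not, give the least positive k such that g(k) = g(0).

If g(u) = g(v), then 23u ≡ 23v (mod 87). Because gcd(23, 87) = 1, we may cancel 23 to get u ≡ v (mod 87).
Therefore g is injective.
We now compute 23⁻¹ mod 87 explicitly. Euclid's algorithm: 87 = 3·23 + 18, 23 = 1·18 + 5, 18 = 3·5 + 3, 5 = 1·3 + 2, 3 = 1·2 + 1; back-substituting gives 1 = 53·23 − 14·87, so 23⁻¹ ≡ 53 (mod 87).
Since g is injective, we compute g⁻¹(63): solve 23x + 53 ≡ 63 (mod 87), i.e. 23x ≡ 10 (mod 87).
Multiplying by 23⁻¹ = 53 gives x ≡ 53·10 = 530 = 6·87 + 8 ≡ 8 (mod 87).
Check: g(8) = 23·8 + 53 = 237 = 2·87 + 63 ≡ 63 (mod 87).

8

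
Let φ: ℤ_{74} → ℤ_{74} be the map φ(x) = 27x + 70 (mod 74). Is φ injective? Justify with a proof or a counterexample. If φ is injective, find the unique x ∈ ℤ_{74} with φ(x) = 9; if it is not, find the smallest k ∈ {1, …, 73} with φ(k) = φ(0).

69

By definition, φ is injective if φ(u) = φ(v) implies u = v.
Suppose φ(u) = φ(v) in ℤ_{74}. Then 27u + 70 ≡ 27v + 70 (mod 74), so 27(u − v) ≡ 0 (mod 74).
Since gcd(27, 74) = 1, 27 is invertible modulo 74, thus u − v ≡ 0 (mod 74), i.e. u = v.
Thus φ is injective.
We now compute 27⁻¹ mod 74 explicitly. Euclid's algorithm: 74 = 2·27 + 20, 27 = 1·20 + 7, 20 = 2·7 + 6, 7 = 1·6 + 1; back-substituting gives 1 = 11·27 − 4·74, so 27⁻¹ ≡ 11 (mod 74).
Since φ is injective, we compute φ⁻¹(9): solve 27x + 70 ≡ 9 (mod 74), i.e. 27x ≡ 13 (mod 74).
Multiplying by 27⁻¹ = 11 gives x ≡ 11·13 = 143 = 1·74 + 69 ≡ 69 (mod 74).
Check: φ(69) = 27·69 + 70 = 1933 = 26·74 + 9 ≡ 9 (mod 74).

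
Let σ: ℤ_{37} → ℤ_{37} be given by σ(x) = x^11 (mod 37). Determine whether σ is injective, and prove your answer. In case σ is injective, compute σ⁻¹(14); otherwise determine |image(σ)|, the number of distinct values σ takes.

8

Since 37 is prime, the nonzero elements of ℤ_{37} form a cyclic group of order 36.
As gcd(11, 36) = 1, raising to the 11th power is a bijection on this group: if a^11 ≡ b^11 then (ab^{−1})^11 = 1, and the only element of order dividing gcd(11, 36) = 1 is 1, so a = b.
With σ(0) = 0 this makes σ injective on all of ℤ_{37}, hence bijective (finite equal-size domain and codomain). In particular σ is injective.
Since σ is injective, we find the preimage of 14. The inverse of x ↦ x^11 on (ℤ_{37})^× is x ↦ x^23, because 11·23 = 253 = 7·36 + 1 ≡ 1 (mod 36) and x^{36} = 1 for x ≠ 0 (Fermat). So σ⁻¹(14) = 14^23 mod 37.
Repeated squaring mod 37: 14^1 ≡ 14, 14^2 ≡ 14² = 196 ≡ 11, 14^4 ≡ 11² = 121 ≡ 10, 14^8 ≡ 10² = 100 ≡ 26, 14^16 ≡ 26² = 676 ≡ 10. Since 23 = 16 + 4 + 2 + 1, 14^23 ≡ 10·10·11·14: 10·10 = 100 ≡ 26, then 26·11 = 286 ≡ 27, then 27·14 = 378 ≡ 8. So 14^23 ≡ 8 (mod 37).
Hence σ⁻¹(14) = 8.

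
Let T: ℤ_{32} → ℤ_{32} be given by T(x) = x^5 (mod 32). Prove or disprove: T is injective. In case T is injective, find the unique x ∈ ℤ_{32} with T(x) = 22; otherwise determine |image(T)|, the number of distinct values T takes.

17

T(0) = 0^5 = 0.
T(2): Repeated squaring mod 32: 2^1 ≡ 2, 2^2 ≡ 2² = 4, 2^4 ≡ 4² = 16. Since 5 = 4 + 1, 2^5 ≡ 16·2: 16·2 = 32 ≡ 0. So 2^5 ≡ 0 (mod 32).
So T(0) = T(2) = 0 while 0 ≠ 2, so T is not injective.
Since T is not injective, we determine |image(T)|. Computing x^5 mod 32 for each x (by repeated squaring, reducing mod 32 at every step), the values T(0), T(1), …, T(31) are: 0, 1, 0, 19, 0, 21, 0, 7, 0, 9, 0, 27, 0, 29, 0, 15, 0, 17, 0, 3, 0, 5, 0, 23, 0, 25, 0, 11, 0, 13, 0, 31.
The distinct values are {0, 1, 3, 5, 7, 9, 11, 13, 15, 17, 19, 21, 23, 25, 27, 29, 31}; there are 17 of them.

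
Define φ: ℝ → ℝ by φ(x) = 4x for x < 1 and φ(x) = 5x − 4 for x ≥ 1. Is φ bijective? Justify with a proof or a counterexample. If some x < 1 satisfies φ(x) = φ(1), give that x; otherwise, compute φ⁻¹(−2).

Both pieces are strictly increasing (slopes 4 and 5), so each is injective on its own interval.
The left piece maps (−∞, 1) onto (−∞, 4); the right piece maps [1, ∞) onto [1, ∞).
These images overlap. In particular φ(1) = 1 (right piece), and solving 4x = 1 on the left piece gives x = 1/4 < 1.
So φ(1/4) = φ(1) with 1/4 ≠ 1, and φ is not injective, hence not bijective. This x = 1/4 is the requested value below 1.

1/4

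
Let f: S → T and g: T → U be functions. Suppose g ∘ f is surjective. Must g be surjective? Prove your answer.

Let c ∈ U. Since g ∘ f is surjective, some a ∈ S has g(f(a)) = c. Then b = f(a) ∈ T satisfies g(b) = c. So g is surjective.

surjective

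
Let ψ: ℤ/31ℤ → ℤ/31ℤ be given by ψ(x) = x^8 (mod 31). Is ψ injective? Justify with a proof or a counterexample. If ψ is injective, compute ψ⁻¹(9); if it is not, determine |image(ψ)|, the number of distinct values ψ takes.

16

ψ(15): Repeated squaring mod 31: 15^1 ≡ 15, 15^2 ≡ 15² = 225 ≡ 8, 15^4 ≡ 8² = 64 ≡ 2, 15^8 ≡ 2² = 4. So 15^8 ≡ 4 (mod 31).
ψ(16): Repeated squaring mod 31: 16^1 ≡ 16, 16^2 ≡ 16² = 256 ≡ 8, 16^4 ≡ 8² = 64 ≡ 2, 16^8 ≡ 2² = 4. So 16^8 ≡ 4 (mod 31).
So ψ(15) = ψ(16) = 4 while 15 ≠ 16, so ψ is not injective.
Since ψ is not injective, we determine |image(ψ)|. Computing x^8 mod 31 for each x (by repeated squaring, reducing mod 31 at every step), the values ψ(0), ψ(1), …, ψ(30) are: 0, 1, 8, 20, 2, 25, 5, 10, 16, 28, 14, 19, 9, 7, 18, 4, 4, 18, 7, 9, 19, 14, 28, 16, 10, 5, 25, 2, 20, 8, 1.
The distinct values are {0, 1, 2, 4, 5, 7, 8, 9, 10, 14, 16, 18, 19, 20, 25, 28}; there are 16 of them.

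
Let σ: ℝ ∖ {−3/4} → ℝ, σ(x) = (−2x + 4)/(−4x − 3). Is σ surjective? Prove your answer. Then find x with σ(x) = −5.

If σ(x) = 1/2, cross-multiplying gives −4(−2x + 4) = −2(−4x − 3), which simplifies to −16 = 6 — false.  So 1/2 has no preimage and σ is not surjective.
Solving σ(x) = −5: cross-multiplying gives −2x + 4 = −5(−4x − 3), which rearranges to −22x = 11, so x = −1/2.

-1/2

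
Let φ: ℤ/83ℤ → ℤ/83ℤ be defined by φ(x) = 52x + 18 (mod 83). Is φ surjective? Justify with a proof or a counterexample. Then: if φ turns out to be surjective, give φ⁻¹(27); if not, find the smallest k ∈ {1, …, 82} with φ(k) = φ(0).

Since gcd(52, 83) = 1, 52 is invertible modulo 83. Euclid's algorithm: 83 = 1·52 + 31, 52 = 1·31 + 21, 31 = 1·21 + 10, 21 = 2·10 + 1; back-substituting gives 1 = 8·52 − 5·83, so 52⁻¹ ≡ 8 (mod 83).
Then y ↦ 8(y − 18) is a two-sided inverse to φ, so every y ∈ ℤ/83ℤ has a preimage.
So φ is surjective.
Since φ is surjective, we find φ⁻¹(27): we need 52x ≡ 27 − 18 ≡ 9 (mod 83). Using 52⁻¹ = 8: x ≡ 8·9 = 72, so x = 72.
Check: φ(72) = 52·72 + 18 = 3762 = 45·83 + 27 ≡ 27 (mod 83).

72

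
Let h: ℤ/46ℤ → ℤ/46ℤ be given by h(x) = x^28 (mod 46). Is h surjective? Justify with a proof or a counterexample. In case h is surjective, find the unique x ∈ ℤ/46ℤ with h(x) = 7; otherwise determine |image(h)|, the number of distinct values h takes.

h(22): Repeated squaring mod 46: 22^1 ≡ 22, 22^2 ≡ 22² = 484 ≡ 24, 22^4 ≡ 24² = 576 ≡ 24, 22^8 ≡ 24² = 576 ≡ 24, 22^16 ≡ 24² = 576 ≡ 24. Since 28 = 16 + 8 + 4, 22^28 ≡ 24·24·24: 24·24 = 576 ≡ 24, then 24·24 = 576 ≡ 24. So 22^28 ≡ 24 (mod 46).
h(24): Repeated squaring mod 46: 24^1 ≡ 24, 24^2 ≡ 24² = 576 ≡ 24, 24^4 ≡ 24² = 576 ≡ 24, 24^8 ≡ 24² = 576 ≡ 24, 24^16 ≡ 24² = 576 ≡ 24. Since 28 = 16 + 8 + 4, 24^28 ≡ 24·24·24: 24·24 = 576 ≡ 24, then 24·24 = 576 ≡ 24. So 24^28 ≡ 24 (mod 46).
So h(22) = h(24) = 24 while 22 ≠ 24, so h is not injective.
A non-injective map from the 46-element set ℤ/46ℤ to itself takes at most 45 distinct values, so it cannot be surjective. Therefore h is not surjective.
Since h is not surjective, we determine |image(h)|. Computing x^28 mod 46 for each x (by repeated squaring, reducing mod 46 at every step), the values h(0), h(1), …, h(45) are: 0, 1, 18, 39, 2, 31, 12, 27, 36, 3, 6, 9, 32, 29, 26, 13, 4, 35, 8, 25, 16, 41, 24, 23, 24, 41, 16, 25, 8, 35, 4, 13, 26, 29, 32, 9, 6, 3, 36, 27, 12, 31, 2, 39, 18, 1.
The distinct values are {0, 1, 2, 3, 4, 6, 8, 9, 12, 13, 16, 18, 23, 24, 25, 26, 27, 29, 31, 32, 35, 36, 39, 41}; there are 24 of them.

24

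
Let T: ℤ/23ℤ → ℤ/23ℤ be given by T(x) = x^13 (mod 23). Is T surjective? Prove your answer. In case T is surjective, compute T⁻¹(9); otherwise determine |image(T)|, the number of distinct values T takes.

3

Since 23 is prime, the nonzero elements of ℤ/23ℤ form a cyclic group of order 22.
As gcd(13, 22) = 1, raising to the 13th power is a bijection on this group: if a^13 ≡ b^13 then (ab^{−1})^13 = 1, and the only element of order dividing gcd(13, 22) = 1 is 1, so a = b.
With T(0) = 0 this makes T injective on all of ℤ/23ℤ, hence bijective (finite equal-size domain and codomain). In particular T is surjective.
Since T is surjective, we find the preimage of 9. The inverse of x ↦ x^13 on (ℤ/23ℤ)^× is x ↦ x^17, because 13·17 = 221 = 10·22 + 1 ≡ 1 (mod 22) and x^{22} = 1 for x ≠ 0 (Fermat). So T⁻¹(9) = 9^17 mod 23.
Repeated squaring mod 23: 9^1 ≡ 9, 9^2 ≡ 9² = 81 ≡ 12, 9^4 ≡ 12² = 144 ≡ 6, 9^8 ≡ 6² = 36 ≡ 13, 9^16 ≡ 13² = 169 ≡ 8. Since 17 = 16 + 1, 9^17 ≡ 8·9: 8·9 = 72 ≡ 3. So 9^17 ≡ 3 (mod 23).
Hence T⁻¹(9) = 3.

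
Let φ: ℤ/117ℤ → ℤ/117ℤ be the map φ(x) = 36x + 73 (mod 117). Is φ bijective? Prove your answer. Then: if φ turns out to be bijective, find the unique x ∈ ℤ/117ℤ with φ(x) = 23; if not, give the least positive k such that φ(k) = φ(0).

Recall: φ is injective when φ(s) = φ(t) forces s = t.
We have gcd(36, 117) = 9 > 1. Taking s = 0 and t = 13: φ(0) = 73 and φ(13) = 36·13 + 73 = 541 ≡ 73 (mod 117).
So φ(0) = φ(13) while 0 ≠ 13, hence φ is not injective, hence not bijective.
Since φ is not bijective, we find the least positive k with φ(k) = φ(0): this means 36k ≡ 0 (mod 117), i.e. 117 ∣ 36k. Since gcd(36, 117) = 9, dividing through by 9 this holds exactly when 13 ∣ 4k, and as gcd(4, 13) = 1, exactly when 13 ∣ k.
The smallest positive such k is 13.

13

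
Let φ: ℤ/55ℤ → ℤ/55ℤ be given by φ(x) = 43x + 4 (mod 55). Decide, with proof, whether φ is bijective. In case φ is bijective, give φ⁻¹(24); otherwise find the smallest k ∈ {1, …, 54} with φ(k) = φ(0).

35

Suppose φ(x_1) = φ(x_2) in ℤ/55ℤ. Then 43x_1 + 4 ≡ 43x_2 + 4 (mod 55), therefore 43(x_1 − x_2) ≡ 0 (mod 55).
Since gcd(43, 55) = 1, 43 is invertible modulo 55, so x_1 − x_2 ≡ 0 (mod 55), i.e. x_1 = x_2.
We now compute 43⁻¹ mod 55 explicitly. Euclid's algorithm: 55 = 1·43 + 12, 43 = 3·12 + 7, 12 = 1·7 + 5, 7 = 1·5 + 2, 5 = 2·2 + 1; back-substituting gives 1 = 32·43 − 25·55, so 43⁻¹ ≡ 32 (mod 55).
For any y ∈ ℤ/55ℤ, x = 32(y − 4) mod 55 satisfies φ(x) = 43·32(y − 4) + 4 ≡ y (since 43·32 ≡ 1 mod 55). So every y has a preimage.
Thus φ is bijective.
Since φ is bijective, we find φ⁻¹(24): we need 43x ≡ 24 − 4 ≡ 20 (mod 55). Using 43⁻¹ = 32: x ≡ 32·20 = 640 = 11·55 + 35, so x = 35.
Check: φ(35) = 43·35 + 4 = 1509 = 27·55 + 24 ≡ 24 (mod 55).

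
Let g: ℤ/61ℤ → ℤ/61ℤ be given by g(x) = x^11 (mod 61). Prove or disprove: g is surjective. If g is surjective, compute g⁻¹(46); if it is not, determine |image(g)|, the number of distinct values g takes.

Since 61 is prime, the nonzero elements of ℤ/61ℤ form a cyclic group of order 60.
As gcd(11, 60) = 1, raising to the 11th power is a bijection on this group: if u^11 ≡ v^11 then (uv^{−1})^11 = 1, and the only element of order dividing gcd(11, 60) = 1 is 1, so u = v.
With g(0) = 0 this makes g injective on all of ℤ/61ℤ, hence bijective (finite equal-size domain and codomain). In particular g is surjective.
Since g is surjective, we find the preimage of 46. The inverse of x ↦ x^11 on (ℤ/61ℤ)^× is x ↦ x^11, because 11·11 = 121 = 2·60 + 1 ≡ 1 (mod 60) and x^{60} = 1 for x ≠ 0 (Fermat). So g⁻¹(46) = 46^11 mod 61.
Repeated squaring mod 61: 46^1 ≡ 46, 46^2 ≡ 46² = 2116 ≡ 42, 46^4 ≡ 42² = 1764 ≡ 56, 46^8 ≡ 56² = 3136 ≡ 25. Since 11 = 8 + 2 + 1, 46^11 ≡ 25·42·46: 25·42 = 1050 ≡ 13, then 13·46 = 598 ≡ 49. So 46^11 ≡ 49 (mod 61).
Hence g⁻¹(46) = 49.

49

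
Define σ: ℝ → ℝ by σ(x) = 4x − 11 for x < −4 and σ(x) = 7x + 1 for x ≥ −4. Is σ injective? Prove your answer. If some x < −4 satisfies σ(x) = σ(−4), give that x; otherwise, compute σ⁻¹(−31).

-5

Both pieces are strictly increasing (slopes 4 and 7), so each is injective on its own interval.
The left piece maps (−∞, −4) onto (−∞, −27); the right piece maps [−4, ∞) onto [−27, ∞).
These images are disjoint, so no value is attained by both pieces. So σ is injective.
Because the two images are disjoint, no x < −4 has σ(x) = σ(−4), so we compute σ⁻¹(−31): −31 lies in (−∞, −27), so solve 4x − 11 = −31: x = (−31 + 11)/4 = −5.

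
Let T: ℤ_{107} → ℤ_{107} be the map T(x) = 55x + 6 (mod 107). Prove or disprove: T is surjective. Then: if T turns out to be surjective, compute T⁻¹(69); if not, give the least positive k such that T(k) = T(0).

42

Since gcd(55, 107) = 1, 55 is invertible modulo 107. Euclid's algorithm: 107 = 1·55 + 52, 55 = 1·52 + 3, 52 = 17·3 + 1; back-substituting gives 1 = 72·55 − 37·107, so 55⁻¹ ≡ 72 (mod 107).
Then y ↦ 72(y − 6) is a two-sided inverse to T, so every y ∈ ℤ_{107} has a preimage.
Hence T is surjective.
Since T is surjective, we find T⁻¹(69): we need 55x ≡ 69 − 6 ≡ 63 (mod 107). Using 55⁻¹ = 72: x ≡ 72·63 = 4536 = 42·107 + 42, so x = 42.
Check: T(42) = 55·42 + 6 = 2316 = 21·107 + 69 ≡ 69 (mod 107).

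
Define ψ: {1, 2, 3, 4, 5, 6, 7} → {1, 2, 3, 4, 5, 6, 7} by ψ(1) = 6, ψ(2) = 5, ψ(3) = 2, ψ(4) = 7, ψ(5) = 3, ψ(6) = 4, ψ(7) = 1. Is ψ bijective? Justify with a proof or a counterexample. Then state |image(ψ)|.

7

The values 6, 5, 2, 7, 3, 4, 1 are a permutation of {1, 2, 3, 4, 5, 6, 7}: each element appears exactly once.
So ψ is injective and surjective, hence bijective.
The image of ψ is {1, 2, 3, 4, 5, 6, 7}, which has 7 elements.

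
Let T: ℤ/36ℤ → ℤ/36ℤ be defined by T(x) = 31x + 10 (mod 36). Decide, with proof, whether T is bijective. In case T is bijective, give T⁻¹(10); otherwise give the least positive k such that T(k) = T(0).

0

If T(u) = T(v), then 31u ≡ 31v (mod 36). Because gcd(31, 36) = 1, we may cancel 31 to get u ≡ v (mod 36).
We now compute 31⁻¹ mod 36 explicitly. Euclid's algorithm: 36 = 1·31 + 5, 31 = 6·5 + 1; back-substituting gives 1 = 7·31 − 6·36, so 31⁻¹ ≡ 7 (mod 36).
Then y ↦ 7(y − 10) is a two-sided inverse to T, so every y ∈ ℤ/36ℤ has a preimage.
Therefore T is bijective.
Since T is bijective, we find T⁻¹(10): we need 31x ≡ 10 − 10 ≡ 0 (mod 36). Using 31⁻¹ = 7: x ≡ 7·0 = 0, so x = 0.
Check: T(0) = 31·0 + 10 = 10 ≡ 10 (mod 36).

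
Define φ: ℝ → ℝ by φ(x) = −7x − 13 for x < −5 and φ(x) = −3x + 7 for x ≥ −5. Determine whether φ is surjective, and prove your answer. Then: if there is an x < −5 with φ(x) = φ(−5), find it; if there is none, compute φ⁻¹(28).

-41/7

Both pieces are strictly decreasing (slopes −7 and −3), so each is injective on its own interval.
The left piece maps (−∞, −5) onto (22, ∞); the right piece maps [−5, ∞) onto (−∞, 22].
These images together cover ℝ, so φ is surjective.
Because the two images are disjoint, no x < −5 has φ(x) = φ(−5), so we compute φ⁻¹(28): 28 lies in (22, ∞), so solve −7x − 13 = 28: x = (28 + 13)/(−7) = −41/7.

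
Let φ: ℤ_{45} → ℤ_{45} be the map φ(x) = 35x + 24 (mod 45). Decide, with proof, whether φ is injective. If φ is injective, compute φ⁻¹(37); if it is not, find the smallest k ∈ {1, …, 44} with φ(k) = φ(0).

9

Recall that injectivity means: for all a, b in the domain, φ(a) = φ(b) implies a = b.
We have gcd(35, 45) = 5 > 1. Taking a = 0 and b = 9: φ(0) = 24 and φ(9) = 35·9 + 24 = 339 ≡ 24 (mod 45).
So φ(0) = φ(9) while 0 ≠ 9, hence φ is not injective.
Since φ is not injective, we find the least positive k with φ(k) = φ(0): this means 35k ≡ 0 (mod 45), i.e. 45 ∣ 35k. Since gcd(35, 45) = 5, dividing through by 5 this holds exactly when 9 ∣ 7k, and as gcd(7, 9) = 1, exactly when 9 ∣ k.
The smallest positive such k is 9.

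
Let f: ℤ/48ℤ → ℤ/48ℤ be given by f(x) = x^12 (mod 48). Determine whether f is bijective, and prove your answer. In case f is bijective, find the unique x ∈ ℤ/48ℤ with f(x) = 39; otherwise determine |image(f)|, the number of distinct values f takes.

4

f(2): Repeated squaring mod 48: 2^1 ≡ 2, 2^2 ≡ 2² = 4, 2^4 ≡ 4² = 16, 2^8 ≡ 16² = 256 ≡ 16. Since 12 = 8 + 4, 2^12 ≡ 16·16: 16·16 = 256 ≡ 16. So 2^12 ≡ 16 (mod 48).
f(4): Repeated squaring mod 48: 4^1 ≡ 4, 4^2 ≡ 4² = 16, 4^4 ≡ 16² = 256 ≡ 16, 4^8 ≡ 16² = 256 ≡ 16. Since 12 = 8 + 4, 4^12 ≡ 16·16: 16·16 = 256 ≡ 16. So 4^12 ≡ 16 (mod 48).
So f(2) = f(4) = 16 while 2 ≠ 4, hence f is not injective, hence not bijective.
Since f is not bijective, we determine |image(f)|. Computing x^12 mod 48 for each x (by repeated squaring, reducing mod 48 at every step), the values f(0), f(1), …, f(47) are: 0, 1, 16, 33, 16, 1, 0, 1, 16, 33, 16, 1, 0, 1, 16, 33, 16, 1, 0, 1, 16, 33, 16, 1, 0, 1, 16, 33, 16, 1, 0, 1, 16, 33, 16, 1, 0, 1, 16, 33, 16, 1, 0, 1, 16, 33, 16, 1.
The distinct values are {0, 1, 16, 33}; there are 4 of them.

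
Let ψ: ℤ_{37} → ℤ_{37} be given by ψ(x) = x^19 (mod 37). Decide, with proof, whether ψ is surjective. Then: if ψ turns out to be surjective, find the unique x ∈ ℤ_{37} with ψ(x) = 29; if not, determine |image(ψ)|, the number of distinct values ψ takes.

8

Since 37 is prime, the nonzero elements of ℤ_{37} form a cyclic group of order 36.
As gcd(19, 36) = 1, raising to the 19th power is a bijection on this group: if u^19 ≡ v^19 then (uv^{−1})^19 = 1, and the only element of order dividing gcd(19, 36) = 1 is 1, so u = v.
With ψ(0) = 0 this makes ψ injective on all of ℤ_{37}, hence bijective (finite equal-size domain and codomain). In particular ψ is surjective.
Since ψ is surjective, we find the preimage of 29. The inverse of x ↦ x^19 on (ℤ_{37})^× is x ↦ x^19, because 19·19 = 361 = 10·36 + 1 ≡ 1 (mod 36) and x^{36} = 1 for x ≠ 0 (Fermat). So ψ⁻¹(29) = 29^19 mod 37.
Repeated squaring mod 37: 29^1 ≡ 29, 29^2 ≡ 29² = 841 ≡ 27, 29^4 ≡ 27² = 729 ≡ 26, 29^8 ≡ 26² = 676 ≡ 10, 29^16 ≡ 10² = 100 ≡ 26. Since 19 = 16 + 2 + 1, 29^19 ≡ 26·27·29: 26·27 = 702 ≡ 36, then 36·29 = 1044 ≡ 8. So 29^19 ≡ 8 (mod 37).
Hence ψ⁻¹(29) = 8.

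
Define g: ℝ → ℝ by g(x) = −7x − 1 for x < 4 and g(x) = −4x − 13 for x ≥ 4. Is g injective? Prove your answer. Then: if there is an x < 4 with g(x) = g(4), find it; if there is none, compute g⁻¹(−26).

Both pieces are strictly decreasing (slopes −7 and −4), so each is injective on its own interval.
The left piece maps (−∞, 4) onto (−29, ∞); the right piece maps [4, ∞) onto (−∞, −29].
These images are disjoint, so no value is attained by both pieces. Hence g is injective.
Because the two images are disjoint, no x < 4 has g(x) = g(4), so we compute g⁻¹(−26): −26 lies in (−29, ∞), so solve −7x − 1 = −26: x = (−26 + 1)/(−7) = 25/7.

25/7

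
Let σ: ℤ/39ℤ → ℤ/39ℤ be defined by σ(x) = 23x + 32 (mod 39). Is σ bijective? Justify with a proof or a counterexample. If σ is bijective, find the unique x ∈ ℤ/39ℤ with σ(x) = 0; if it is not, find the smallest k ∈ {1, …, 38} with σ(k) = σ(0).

2

Suppose σ(x_1) = σ(x_2) in ℤ/39ℤ. Then 23x_1 + 32 ≡ 23x_2 + 32 (mod 39), thus 23(x_1 − x_2) ≡ 0 (mod 39).
Since gcd(23, 39) = 1, 23 is invertible modulo 39, so x_1 − x_2 ≡ 0 (mod 39), i.e. x_1 = x_2.
We now compute 23⁻¹ mod 39 explicitly. Euclid's algorithm: 39 = 1·23 + 16, 23 = 1·16 + 7, 16 = 2·7 + 2, 7 = 3·2 + 1; back-substituting gives 1 = 17·23 − 10·39, so 23⁻¹ ≡ 17 (mod 39).
Then y ↦ 17(y − 32) is a two-sided inverse to σ, so every y ∈ ℤ/39ℤ has a preimage.
So σ is bijective.
Since σ is bijective, we compute σ⁻¹(0): solve 23x + 32 ≡ 0 (mod 39), i.e. 23x ≡ 7 (mod 39).
Multiplying by 23⁻¹ = 17 gives x ≡ 17·7 = 119 = 3·39 + 2 ≡ 2 (mod 39).
Check: σ(2) = 23·2 + 32 = 78 = 2·39 + 0 ≡ 0 (mod 39).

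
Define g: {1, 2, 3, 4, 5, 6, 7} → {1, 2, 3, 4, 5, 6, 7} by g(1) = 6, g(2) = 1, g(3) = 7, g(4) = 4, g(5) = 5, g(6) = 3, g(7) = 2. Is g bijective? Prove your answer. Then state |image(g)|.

7

The values 6, 1, 7, 4, 5, 3, 2 are a permutation of {1, 2, 3, 4, 5, 6, 7}: each element appears exactly once.
So g is injective and surjective, hence bijective.
The image of g is {1, 2, 3, 4, 5, 6, 7}, which has 7 elements.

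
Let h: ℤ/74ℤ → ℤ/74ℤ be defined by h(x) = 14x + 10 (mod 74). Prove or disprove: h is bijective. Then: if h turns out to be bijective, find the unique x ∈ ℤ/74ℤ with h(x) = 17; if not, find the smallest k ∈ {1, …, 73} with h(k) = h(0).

We have gcd(14, 74) = 2 > 1. Taking u = 0 and v = 37: h(0) = 10 and h(37) = 14·37 + 10 = 528 ≡ 10 (mod 74).
So h(0) = h(37) while 0 ≠ 37, thus h is not injective, hence not bijective.
Since h is not bijective, we find the least positive k with h(k) = h(0): this means 14k ≡ 0 (mod 74), i.e. 74 ∣ 14k. Since gcd(14, 74) = 2, dividing through by 2 this holds exactly when 37 ∣ 7k, and as gcd(7, 37) = 1, exactly when 37 ∣ k.
The smallest positive such k is 37.

37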